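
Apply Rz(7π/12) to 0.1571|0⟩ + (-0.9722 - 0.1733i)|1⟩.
(0.09564 - 0.1246i)|0⟩ + (-0.4543 - 0.8768i)|1⟩

Rz(7π/12) = [[e^(−iθ/2), 0], [0, e^(iθ/2)]] with e^(±iθ/2) = cos(θ/2) ± i·sin(θ/2); θ = 7π/12, cos(θ/2) ≈ 0.608761, sin(θ/2) ≈ 0.793353.
With a = amp(|0⟩) = 0.1571 and b = amp(|1⟩) = (-0.9722 - 0.1733i):
new amp(|0⟩) = (0.608761 - 0.793353i)·a = (0.09564 - 0.1246i)
new amp(|1⟩) = (0.608761 + 0.793353i)·b = (-0.4543 - 0.8768i)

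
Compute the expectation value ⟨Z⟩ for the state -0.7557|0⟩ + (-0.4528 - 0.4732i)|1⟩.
0.1421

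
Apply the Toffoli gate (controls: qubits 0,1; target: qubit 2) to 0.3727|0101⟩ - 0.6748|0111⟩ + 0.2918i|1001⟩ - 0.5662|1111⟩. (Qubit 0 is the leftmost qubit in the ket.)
0.3727|0101⟩ - 0.6748|0111⟩ + 0.2918i|1001⟩ - 0.5662|1101⟩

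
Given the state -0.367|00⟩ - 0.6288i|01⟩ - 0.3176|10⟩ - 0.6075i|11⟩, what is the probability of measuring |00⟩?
0.1347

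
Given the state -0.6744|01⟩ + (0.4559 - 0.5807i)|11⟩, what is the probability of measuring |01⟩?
0.4548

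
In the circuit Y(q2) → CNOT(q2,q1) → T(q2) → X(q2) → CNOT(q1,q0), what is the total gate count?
5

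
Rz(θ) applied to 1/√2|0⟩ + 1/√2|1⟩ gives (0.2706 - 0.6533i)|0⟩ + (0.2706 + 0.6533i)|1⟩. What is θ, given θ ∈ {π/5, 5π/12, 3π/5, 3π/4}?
3π/4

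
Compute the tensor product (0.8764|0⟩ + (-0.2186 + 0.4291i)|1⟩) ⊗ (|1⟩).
0.8764|01⟩ + (-0.2186 + 0.4291i)|11⟩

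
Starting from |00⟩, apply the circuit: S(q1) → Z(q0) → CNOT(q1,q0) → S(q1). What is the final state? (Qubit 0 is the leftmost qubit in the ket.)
|00⟩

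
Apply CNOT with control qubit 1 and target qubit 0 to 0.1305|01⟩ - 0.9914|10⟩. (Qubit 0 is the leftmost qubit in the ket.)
-0.9914|10⟩ + 0.1305|11⟩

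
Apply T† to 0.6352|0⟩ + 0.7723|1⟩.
0.6352|0⟩ + (0.5461 - 0.5461i)|1⟩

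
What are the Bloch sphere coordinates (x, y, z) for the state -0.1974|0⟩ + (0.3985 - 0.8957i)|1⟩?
(-0.1573, 0.3536, -0.9221)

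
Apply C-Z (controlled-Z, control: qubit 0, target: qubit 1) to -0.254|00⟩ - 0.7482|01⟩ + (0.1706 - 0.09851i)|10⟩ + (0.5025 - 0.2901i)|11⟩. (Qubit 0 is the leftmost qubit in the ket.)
-0.254|00⟩ - 0.7482|01⟩ + (0.1706 - 0.09851i)|10⟩ + (-0.5025 + 0.2901i)|11⟩

C-Z leaves the control-|0⟩ kets |00⟩, |01⟩ unchanged and applies Z to qubit 1 on the control-|1⟩ pair (|10⟩, |11⟩).
Z = [[1, 0], [0, -1]].
With a = amp(|10⟩) = (0.1706 - 0.09851i) and b = amp(|11⟩) = (0.5025 - 0.2901i):
new amp(|10⟩) = (1)·a = (0.1706 - 0.09851i)
new amp(|11⟩) = (-1)·b = (-0.5025 + 0.2901i)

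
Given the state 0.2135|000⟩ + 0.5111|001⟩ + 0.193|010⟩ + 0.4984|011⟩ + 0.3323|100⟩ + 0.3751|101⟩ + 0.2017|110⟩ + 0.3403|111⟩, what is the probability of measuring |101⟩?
0.1407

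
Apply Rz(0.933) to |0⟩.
(0.8931 - 0.4498i)|0⟩

Rz(0.933) = [[e^(−iθ/2), 0], [0, e^(iθ/2)]] with e^(±iθ/2) = cos(θ/2) ± i·sin(θ/2); θ = 0.933, cos(θ/2) ≈ 0.893148, sin(θ/2) ≈ 0.449763.
With a = amp(|0⟩) = 1 and b = amp(|1⟩) = 0:
new amp(|0⟩) = (0.893148 - 0.449763i)·a = (0.8931 - 0.4498i)
new amp(|1⟩) = (0.893148 + 0.449763i)·b = 0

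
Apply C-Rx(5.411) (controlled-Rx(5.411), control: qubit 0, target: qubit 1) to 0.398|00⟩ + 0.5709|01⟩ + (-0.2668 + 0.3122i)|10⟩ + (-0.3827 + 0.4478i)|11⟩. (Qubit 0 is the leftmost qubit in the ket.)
0.398|00⟩ + 0.5709|01⟩ + (0.431 - 0.1213i)|10⟩ + (0.4788 - 0.2932i)|11⟩

C-Rx(5.411) leaves the control-|0⟩ kets |00⟩, |01⟩ unchanged and applies Rx(5.411) to qubit 1 on the control-|1⟩ pair (|10⟩, |11⟩).
Rx(5.411) = [[cos(θ/2), −i·sin(θ/2)], [−i·sin(θ/2), cos(θ/2)]]; θ = 5.411, cos(θ/2) ≈ -0.906409, sin(θ/2) ≈ 0.422401.
With a = amp(|10⟩) = (-0.2668 + 0.3122i) and b = amp(|11⟩) = (-0.3827 + 0.4478i):
new amp(|10⟩) = (-0.906409)·a + (-0.422401i)·b = (0.431 - 0.1213i)
new amp(|11⟩) = (-0.422401i)·a + (-0.906409)·b = (0.4788 - 0.2932i)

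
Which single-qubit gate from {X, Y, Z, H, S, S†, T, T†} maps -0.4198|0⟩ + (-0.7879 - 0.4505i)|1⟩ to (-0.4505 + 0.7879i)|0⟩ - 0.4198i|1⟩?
Y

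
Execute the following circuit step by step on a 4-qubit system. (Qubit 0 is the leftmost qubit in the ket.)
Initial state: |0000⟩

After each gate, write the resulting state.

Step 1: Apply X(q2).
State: |0010⟩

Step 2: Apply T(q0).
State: |0010⟩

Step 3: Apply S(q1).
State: |0010⟩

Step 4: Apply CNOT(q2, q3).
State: |0011⟩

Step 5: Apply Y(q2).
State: -i|0001⟩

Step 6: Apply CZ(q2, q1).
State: -i|0001⟩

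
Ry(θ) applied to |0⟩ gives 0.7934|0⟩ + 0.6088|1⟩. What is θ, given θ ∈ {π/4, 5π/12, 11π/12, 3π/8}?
5π/12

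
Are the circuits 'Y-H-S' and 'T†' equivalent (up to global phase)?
No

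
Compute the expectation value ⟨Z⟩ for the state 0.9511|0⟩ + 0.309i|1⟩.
0.8091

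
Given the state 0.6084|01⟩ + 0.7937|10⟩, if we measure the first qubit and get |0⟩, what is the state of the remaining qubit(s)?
|1⟩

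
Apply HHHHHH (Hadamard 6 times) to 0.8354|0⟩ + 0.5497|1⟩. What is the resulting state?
0.8354|0⟩ + 0.5497|1⟩

H² = I, so an even number of Hadamards cancels: H^6 = I and the state is unchanged.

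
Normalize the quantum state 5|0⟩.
|0⟩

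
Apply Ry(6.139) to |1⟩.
-0.07203|0⟩ - 0.9974|1⟩

Ry(6.139) = [[cos(θ/2), −sin(θ/2)], [sin(θ/2), cos(θ/2)]]; θ = 6.139, cos(θ/2) ≈ -0.997402, sin(θ/2) ≈ 0.0720302.
With a = amp(|0⟩) = 0 and b = amp(|1⟩) = 1:
new amp(|0⟩) = (-0.997402)·a + (-0.0720302)·b = -0.07203
new amp(|1⟩) = (0.0720302)·a + (-0.997402)·b = -0.9974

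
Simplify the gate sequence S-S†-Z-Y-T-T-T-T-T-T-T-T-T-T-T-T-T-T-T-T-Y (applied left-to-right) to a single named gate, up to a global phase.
Z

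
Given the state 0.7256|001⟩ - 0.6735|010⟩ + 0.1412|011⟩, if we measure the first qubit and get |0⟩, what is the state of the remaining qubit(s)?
0.7256|01⟩ - 0.6735|10⟩ + 0.1412|11⟩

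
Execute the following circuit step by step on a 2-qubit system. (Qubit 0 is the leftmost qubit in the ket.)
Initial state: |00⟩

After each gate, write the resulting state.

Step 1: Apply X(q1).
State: |01⟩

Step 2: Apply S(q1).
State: i|01⟩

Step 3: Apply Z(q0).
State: i|01⟩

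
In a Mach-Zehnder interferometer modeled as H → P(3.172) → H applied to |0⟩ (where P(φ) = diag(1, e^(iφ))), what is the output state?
(0.0002311 - 0.0152i)|0⟩ + (0.9998 + 0.0152i)|1⟩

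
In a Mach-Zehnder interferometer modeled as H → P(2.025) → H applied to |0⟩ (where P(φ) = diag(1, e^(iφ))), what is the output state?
(0.2806 + 0.4493i)|0⟩ + (0.7194 - 0.4493i)|1⟩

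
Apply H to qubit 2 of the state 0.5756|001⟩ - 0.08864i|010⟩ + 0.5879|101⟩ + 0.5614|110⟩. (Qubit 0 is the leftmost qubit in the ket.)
0.407|000⟩ - 0.407|001⟩ - 0.06268i|010⟩ - 0.06268i|011⟩ + 0.4157|100⟩ - 0.4157|101⟩ + 0.397|110⟩ + 0.397|111⟩

H on qubit 2 mixes each pair of kets that differ only in qubit 2: amplitudes (a, b) of (|…0…⟩, |…1…⟩) become ((a + b)/√2, (a − b)/√2). Kets absent from the input have amplitude 0.
(|000⟩, |001⟩): (a, b) = (0, 0.5756) → (0.407, -0.407)
(|010⟩, |011⟩): (a, b) = (-0.08864i, 0) → (-0.06268i, -0.06268i)
(|100⟩, |101⟩): (a, b) = (0, 0.5879) → (0.4157, -0.4157)
(|110⟩, |111⟩): (a, b) = (0.5614, 0) → (0.397, 0.397)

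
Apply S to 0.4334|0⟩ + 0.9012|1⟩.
0.4334|0⟩ + 0.9012i|1⟩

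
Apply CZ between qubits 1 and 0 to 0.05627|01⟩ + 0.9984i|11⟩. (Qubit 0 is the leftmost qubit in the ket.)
0.05627|01⟩ - 0.9984i|11⟩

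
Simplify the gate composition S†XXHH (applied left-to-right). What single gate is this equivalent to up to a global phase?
S†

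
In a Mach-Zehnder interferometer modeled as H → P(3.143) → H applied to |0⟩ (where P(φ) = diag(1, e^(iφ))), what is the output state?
(0.0000004952 - 0.0007037i)|0⟩ + (1 + 0.0007037i)|1⟩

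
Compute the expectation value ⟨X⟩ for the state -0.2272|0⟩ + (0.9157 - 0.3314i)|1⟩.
-0.4161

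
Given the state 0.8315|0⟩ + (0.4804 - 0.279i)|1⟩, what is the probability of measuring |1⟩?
0.3086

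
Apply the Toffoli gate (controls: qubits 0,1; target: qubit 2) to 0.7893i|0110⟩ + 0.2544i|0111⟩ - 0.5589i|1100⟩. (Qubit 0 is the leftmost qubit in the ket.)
0.7893i|0110⟩ + 0.2544i|0111⟩ - 0.5589i|1110⟩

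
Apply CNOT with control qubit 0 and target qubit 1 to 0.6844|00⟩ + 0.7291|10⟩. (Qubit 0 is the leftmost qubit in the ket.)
0.6844|00⟩ + 0.7291|11⟩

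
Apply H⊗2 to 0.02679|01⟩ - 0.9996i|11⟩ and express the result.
(0.0134 - 0.4998i)|00⟩ + (-0.0134 + 0.4998i)|01⟩ + (0.0134 + 0.4998i)|10⟩ + (-0.0134 - 0.4998i)|11⟩

H⊗2 gives amp(|y⟩) = (1/2) Σ_x (−1)^(x·y) amp(|x⟩), where x·y is the number of positions in which both x and y have a 1.
|00⟩: (0.02679 - 0.9996i)/2 = (0.0134 - 0.4998i)
|01⟩: (-0.02679 + 0.9996i)/2 = (-0.0134 + 0.4998i)
|10⟩: (0.02679 + 0.9996i)/2 = (0.0134 + 0.4998i)
|11⟩: (-0.02679 - 0.9996i)/2 = (-0.0134 - 0.4998i)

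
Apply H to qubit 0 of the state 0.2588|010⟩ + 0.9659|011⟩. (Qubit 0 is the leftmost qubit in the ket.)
0.183|010⟩ + 0.683|011⟩ + 0.183|110⟩ + 0.683|111⟩

H on qubit 0 mixes each pair of kets that differ only in qubit 0: amplitudes (a, b) of (|…0…⟩, |…1…⟩) become ((a + b)/√2, (a − b)/√2). Kets absent from the input have amplitude 0.
(|010⟩, |110⟩): (a, b) = (0.2588, 0) → (0.183, 0.183)
(|011⟩, |111⟩): (a, b) = (0.9659, 0) → (0.683, 0.683)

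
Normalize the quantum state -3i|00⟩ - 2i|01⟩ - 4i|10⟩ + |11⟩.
-0.5477i|00⟩ - 0.3651i|01⟩ - 0.7303i|10⟩ + 0.1826|11⟩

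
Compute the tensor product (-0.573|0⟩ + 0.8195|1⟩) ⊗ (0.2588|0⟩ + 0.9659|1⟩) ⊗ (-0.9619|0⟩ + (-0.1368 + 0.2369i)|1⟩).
0.1426|000⟩ + (0.02029 - 0.03513i)|001⟩ + 0.5324|010⟩ + (0.07571 - 0.1311i)|011⟩ - 0.204|100⟩ + (-0.02901 + 0.05024i)|101⟩ - 0.7614|110⟩ + (-0.1083 + 0.1875i)|111⟩

amp(|b₁b₂…⟩) = product of the factor amplitudes for bits b₁, b₂, …; only kets whose every factor amplitude is nonzero survive.
|000⟩: (-0.573)(0.2588)(-0.9619) = 0.1426
|001⟩: (-0.573)(0.2588)(-0.1368 + 0.2369i) = (0.02029 - 0.03513i)
|010⟩: (-0.573)(0.9659)(-0.9619) = 0.5324
|011⟩: (-0.573)(0.9659)(-0.1368 + 0.2369i) = (0.07571 - 0.1311i)
|100⟩: (0.8195)(0.2588)(-0.9619) = -0.204
|101⟩: (0.8195)(0.2588)(-0.1368 + 0.2369i) = (-0.02901 + 0.05024i)
|110⟩: (0.8195)(0.9659)(-0.9619) = -0.7614
|111⟩: (0.8195)(0.9659)(-0.1368 + 0.2369i) = (-0.1083 + 0.1875i)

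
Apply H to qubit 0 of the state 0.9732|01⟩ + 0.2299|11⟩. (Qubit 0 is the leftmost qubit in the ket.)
0.8507|01⟩ + 0.5256|11⟩

H on qubit 0 mixes each pair of kets that differ only in qubit 0: amplitudes (a, b) of (|…0…⟩, |…1…⟩) become ((a + b)/√2, (a − b)/√2). Kets absent from the input have amplitude 0.
(|01⟩, |11⟩): (a, b) = (0.9732, 0.2299) → (0.8507, 0.5256)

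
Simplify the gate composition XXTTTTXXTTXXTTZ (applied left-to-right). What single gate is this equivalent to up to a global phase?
Z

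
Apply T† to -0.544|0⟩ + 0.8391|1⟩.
-0.544|0⟩ + (0.5933 - 0.5933i)|1⟩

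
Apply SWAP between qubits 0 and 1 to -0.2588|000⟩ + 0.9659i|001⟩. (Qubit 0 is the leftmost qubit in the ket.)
-0.2588|000⟩ + 0.9659i|001⟩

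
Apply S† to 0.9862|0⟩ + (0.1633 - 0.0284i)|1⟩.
0.9862|0⟩ + (-0.0284 - 0.1633i)|1⟩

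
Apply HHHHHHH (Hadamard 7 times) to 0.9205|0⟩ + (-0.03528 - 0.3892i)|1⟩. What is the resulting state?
(0.6259 - 0.2752i)|0⟩ + (0.6758 + 0.2752i)|1⟩

H² = I, so H^7 = H: a single Hadamard. With (a, b) = (0.9205, (-0.03528 - 0.3892i)), H gives ((a + b)/√2, (a − b)/√2) = ((0.6259 - 0.2752i), (0.6758 + 0.2752i)).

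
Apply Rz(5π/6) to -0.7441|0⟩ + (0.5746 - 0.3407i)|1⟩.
(-0.1926 + 0.7187i)|0⟩ + (0.4778 + 0.4668i)|1⟩

Rz(5π/6) = [[e^(−iθ/2), 0], [0, e^(iθ/2)]] with e^(±iθ/2) = cos(θ/2) ± i·sin(θ/2); θ = 5π/6, cos(θ/2) ≈ 0.258819, sin(θ/2) ≈ 0.965926.
With a = amp(|0⟩) = -0.7441 and b = amp(|1⟩) = (0.5746 - 0.3407i):
new amp(|0⟩) = (0.258819 - 0.965926i)·a = (-0.1926 + 0.7187i)
new amp(|1⟩) = (0.258819 + 0.965926i)·b = (0.4778 + 0.4668i)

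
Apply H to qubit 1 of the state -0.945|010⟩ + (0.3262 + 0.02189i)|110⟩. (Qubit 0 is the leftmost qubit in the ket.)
-0.6682|000⟩ + 0.6682|010⟩ + (0.2307 + 0.01548i)|100⟩ + (-0.2307 - 0.01548i)|110⟩

H on qubit 1 mixes each pair of kets that differ only in qubit 1: amplitudes (a, b) of (|…0…⟩, |…1…⟩) become ((a + b)/√2, (a − b)/√2). Kets absent from the input have amplitude 0.
(|000⟩, |010⟩): (a, b) = (0, -0.945) → (-0.6682, 0.6682)
(|100⟩, |110⟩): (a, b) = (0, (0.3262 + 0.02189i)) → ((0.2307 + 0.01548i), (-0.2307 - 0.01548i))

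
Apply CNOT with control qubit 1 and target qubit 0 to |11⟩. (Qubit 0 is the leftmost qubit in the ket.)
|01⟩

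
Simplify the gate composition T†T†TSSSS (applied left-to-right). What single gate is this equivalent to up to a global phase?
T†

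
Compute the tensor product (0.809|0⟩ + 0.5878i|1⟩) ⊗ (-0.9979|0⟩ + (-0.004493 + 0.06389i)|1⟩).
-0.8073|00⟩ + (-0.003635 + 0.05169i)|01⟩ - 0.5866i|10⟩ + (-0.03755 - 0.002641i)|11⟩

amp(|b₁b₂…⟩) = product of the factor amplitudes for bits b₁, b₂, …; only kets whose every factor amplitude is nonzero survive.
|00⟩: (0.809)(-0.9979) = -0.8073
|01⟩: (0.809)(-0.004493 + 0.06389i) = (-0.003635 + 0.05169i)
|10⟩: (0.5878i)(-0.9979) = -0.5866i
|11⟩: (0.5878i)(-0.004493 + 0.06389i) = (-0.03755 - 0.002641i)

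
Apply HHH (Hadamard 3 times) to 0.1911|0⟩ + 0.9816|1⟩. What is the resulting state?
0.8292|0⟩ - 0.559|1⟩

H² = I, so H^3 = H: a single Hadamard. With (a, b) = (0.1911, 0.9816), H gives ((a + b)/√2, (a − b)/√2) = (0.8292, -0.559).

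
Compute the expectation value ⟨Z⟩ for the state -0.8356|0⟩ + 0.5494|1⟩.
0.3964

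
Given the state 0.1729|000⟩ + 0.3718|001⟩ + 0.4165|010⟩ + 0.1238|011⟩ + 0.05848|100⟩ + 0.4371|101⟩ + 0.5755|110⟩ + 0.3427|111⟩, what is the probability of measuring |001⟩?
0.1382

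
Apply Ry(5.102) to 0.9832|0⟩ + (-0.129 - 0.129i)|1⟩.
(-0.7448 + 0.07183i)|0⟩ + (0.6546 + 0.1071i)|1⟩

Ry(5.102) = [[cos(θ/2), −sin(θ/2)], [sin(θ/2), cos(θ/2)]]; θ = 5.102, cos(θ/2) ≈ -0.830611, sin(θ/2) ≈ 0.556853.
With a = amp(|0⟩) = 0.9832 and b = amp(|1⟩) = (-0.129 - 0.129i):
new amp(|0⟩) = (-0.830611)·a + (-0.556853)·b = (-0.7448 + 0.07183i)
new amp(|1⟩) = (0.556853)·a + (-0.830611)·b = (0.6546 + 0.1071i)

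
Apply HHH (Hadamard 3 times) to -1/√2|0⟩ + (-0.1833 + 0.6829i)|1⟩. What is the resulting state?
(-0.6296 + 0.4829i)|0⟩ + (-0.3704 - 0.4829i)|1⟩

H² = I, so H^3 = H: a single Hadamard. With (a, b) = (-1/√2, (-0.1833 + 0.6829i)), H gives ((a + b)/√2, (a − b)/√2) = ((-0.6296 + 0.4829i), (-0.3704 - 0.4829i)).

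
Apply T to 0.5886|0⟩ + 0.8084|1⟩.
0.5886|0⟩ + (0.5716 + 0.5716i)|1⟩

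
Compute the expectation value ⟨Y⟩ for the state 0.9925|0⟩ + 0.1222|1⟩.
0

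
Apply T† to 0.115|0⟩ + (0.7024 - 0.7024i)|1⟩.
0.115|0⟩ - 0.9933i|1⟩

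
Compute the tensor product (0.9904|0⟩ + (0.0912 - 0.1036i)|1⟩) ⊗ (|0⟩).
0.9904|00⟩ + (0.0912 - 0.1036i)|10⟩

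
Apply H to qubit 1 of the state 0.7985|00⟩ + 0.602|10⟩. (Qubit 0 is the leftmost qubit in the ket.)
0.5646|00⟩ + 0.5646|01⟩ + 0.4257|10⟩ + 0.4257|11⟩

H on qubit 1 mixes each pair of kets that differ only in qubit 1: amplitudes (a, b) of (|…0…⟩, |…1…⟩) become ((a + b)/√2, (a − b)/√2). Kets absent from the input have amplitude 0.
(|00⟩, |01⟩): (a, b) = (0.7985, 0) → (0.5646, 0.5646)
(|10⟩, |11⟩): (a, b) = (0.602, 0) → (0.4257, 0.4257)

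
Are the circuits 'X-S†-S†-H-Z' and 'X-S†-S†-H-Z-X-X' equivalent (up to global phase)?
Yes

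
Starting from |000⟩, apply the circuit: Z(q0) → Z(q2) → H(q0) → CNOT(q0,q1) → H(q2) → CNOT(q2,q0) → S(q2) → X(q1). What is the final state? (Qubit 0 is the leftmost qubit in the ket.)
(1/2)i|001⟩ + 1/2|010⟩ + 1/2|100⟩ + (1/2)i|111⟩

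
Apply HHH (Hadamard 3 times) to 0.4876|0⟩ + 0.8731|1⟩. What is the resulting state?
0.9622|0⟩ - 0.2726|1⟩

H² = I, so H^3 = H: a single Hadamard. With (a, b) = (0.4876, 0.8731), H gives ((a + b)/√2, (a − b)/√2) = (0.9622, -0.2726).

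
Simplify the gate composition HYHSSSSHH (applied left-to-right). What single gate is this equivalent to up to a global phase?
Y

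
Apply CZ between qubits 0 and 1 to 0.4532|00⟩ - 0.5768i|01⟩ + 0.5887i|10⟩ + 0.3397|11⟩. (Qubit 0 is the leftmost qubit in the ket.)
0.4532|00⟩ - 0.5768i|01⟩ + 0.5887i|10⟩ - 0.3397|11⟩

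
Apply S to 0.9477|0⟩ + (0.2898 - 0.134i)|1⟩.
0.9477|0⟩ + (0.134 + 0.2898i)|1⟩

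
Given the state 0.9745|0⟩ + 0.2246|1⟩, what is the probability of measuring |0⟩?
0.9497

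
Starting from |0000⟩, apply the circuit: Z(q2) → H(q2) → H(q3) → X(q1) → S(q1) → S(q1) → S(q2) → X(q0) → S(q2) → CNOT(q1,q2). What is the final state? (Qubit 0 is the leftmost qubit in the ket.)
1/2|1100⟩ + 1/2|1101⟩ - 1/2|1110⟩ - 1/2|1111⟩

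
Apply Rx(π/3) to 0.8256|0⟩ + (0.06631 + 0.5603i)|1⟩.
(0.9951 - 0.03316i)|0⟩ + (0.05743 + 0.07243i)|1⟩

Rx(π/3) = [[cos(θ/2), −i·sin(θ/2)], [−i·sin(θ/2), cos(θ/2)]]; θ = π/3, cos(θ/2) ≈ 0.866025, sin(θ/2) ≈ 0.5.
With a = amp(|0⟩) = 0.8256 and b = amp(|1⟩) = (0.06631 + 0.5603i):
new amp(|0⟩) = (0.866025)·a + (-0.5i)·b = (0.9951 - 0.03316i)
new amp(|1⟩) = (-0.5i)·a + (0.866025)·b = (0.05743 + 0.07243i)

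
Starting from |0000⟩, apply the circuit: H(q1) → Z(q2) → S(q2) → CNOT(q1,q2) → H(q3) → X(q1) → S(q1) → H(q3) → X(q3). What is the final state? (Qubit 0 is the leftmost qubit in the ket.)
1/√2|0011⟩ + (1/√2)i|0101⟩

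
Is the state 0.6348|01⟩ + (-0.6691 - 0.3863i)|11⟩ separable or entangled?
Separable

Writing the state as a|00⟩ + b|01⟩ + c|10⟩ + d|11⟩, it is a product state iff ad − bc = 0.
Here (a, b, c, d) = (0, 0.6348, 0, (-0.6691 - 0.3863i)): ad − bc = (0)(-0.6691 - 0.3863i) − (0.6348)(0) = 0, so the state is separable.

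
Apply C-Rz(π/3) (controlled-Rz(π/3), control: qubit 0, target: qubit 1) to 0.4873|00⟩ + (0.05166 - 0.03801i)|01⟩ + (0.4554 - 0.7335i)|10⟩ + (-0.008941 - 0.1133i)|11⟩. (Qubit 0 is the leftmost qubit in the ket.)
0.4873|00⟩ + (0.05166 - 0.03801i)|01⟩ + (0.02764 - 0.8629i)|10⟩ + (0.04891 - 0.1026i)|11⟩

C-Rz(π/3) leaves the control-|0⟩ kets |00⟩, |01⟩ unchanged and applies Rz(π/3) to qubit 1 on the control-|1⟩ pair (|10⟩, |11⟩).
Rz(π/3) = [[e^(−iθ/2), 0], [0, e^(iθ/2)]] with e^(±iθ/2) = cos(θ/2) ± i·sin(θ/2); θ = π/3, cos(θ/2) ≈ 0.866025, sin(θ/2) ≈ 0.5.
With a = amp(|10⟩) = (0.4554 - 0.7335i) and b = amp(|11⟩) = (-0.008941 - 0.1133i):
new amp(|10⟩) = (0.866025 - 0.5i)·a = (0.02764 - 0.8629i)
new amp(|11⟩) = (0.866025 + 0.5i)·b = (0.04891 - 0.1026i)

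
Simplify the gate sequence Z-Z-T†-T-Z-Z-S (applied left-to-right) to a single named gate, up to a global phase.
S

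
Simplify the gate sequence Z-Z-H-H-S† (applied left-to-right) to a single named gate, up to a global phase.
S†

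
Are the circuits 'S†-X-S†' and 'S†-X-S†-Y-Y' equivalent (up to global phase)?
Yes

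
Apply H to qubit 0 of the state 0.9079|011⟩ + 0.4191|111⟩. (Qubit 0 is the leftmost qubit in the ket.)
0.9383|011⟩ + 0.3456|111⟩

H on qubit 0 mixes each pair of kets that differ only in qubit 0: amplitudes (a, b) of (|…0…⟩, |…1…⟩) become ((a + b)/√2, (a − b)/√2). Kets absent from the input have amplitude 0.
(|011⟩, |111⟩): (a, b) = (0.9079, 0.4191) → (0.9383, 0.3456)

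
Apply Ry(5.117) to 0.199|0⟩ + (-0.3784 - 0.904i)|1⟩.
(0.04223 + 0.4977i)|0⟩ + (0.4254 + 0.7546i)|1⟩

Ry(5.117) = [[cos(θ/2), −sin(θ/2)], [sin(θ/2), cos(θ/2)]]; θ = 5.117, cos(θ/2) ≈ -0.834764, sin(θ/2) ≈ 0.550608.
With a = amp(|0⟩) = 0.199 and b = amp(|1⟩) = (-0.3784 - 0.904i):
new amp(|0⟩) = (-0.834764)·a + (-0.550608)·b = (0.04223 + 0.4977i)
new amp(|1⟩) = (0.550608)·a + (-0.834764)·b = (0.4254 + 0.7546i)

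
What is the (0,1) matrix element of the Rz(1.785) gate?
0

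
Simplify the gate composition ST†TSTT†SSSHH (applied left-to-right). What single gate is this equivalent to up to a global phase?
S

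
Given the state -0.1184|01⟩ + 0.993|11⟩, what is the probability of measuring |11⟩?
0.986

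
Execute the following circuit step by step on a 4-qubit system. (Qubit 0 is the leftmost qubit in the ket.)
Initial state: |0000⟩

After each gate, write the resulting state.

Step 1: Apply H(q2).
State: 1/√2|0000⟩ + 1/√2|0010⟩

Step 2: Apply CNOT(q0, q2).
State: 1/√2|0000⟩ + 1/√2|0010⟩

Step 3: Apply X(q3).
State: 1/√2|0001⟩ + 1/√2|0011⟩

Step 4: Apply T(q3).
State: (1/2 + (1/2)i)|0001⟩ + (1/2 + (1/2)i)|0011⟩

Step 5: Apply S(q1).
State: (1/2 + (1/2)i)|0001⟩ + (1/2 + (1/2)i)|0011⟩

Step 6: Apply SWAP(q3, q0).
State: (1/2 + (1/2)i)|1000⟩ + (1/2 + (1/2)i)|1010⟩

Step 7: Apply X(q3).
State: (1/2 + (1/2)i)|1001⟩ + (1/2 + (1/2)i)|1011⟩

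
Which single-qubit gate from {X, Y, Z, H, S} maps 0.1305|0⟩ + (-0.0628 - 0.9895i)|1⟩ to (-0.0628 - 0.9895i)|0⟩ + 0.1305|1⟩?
X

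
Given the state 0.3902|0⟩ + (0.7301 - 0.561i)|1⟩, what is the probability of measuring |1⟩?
0.8478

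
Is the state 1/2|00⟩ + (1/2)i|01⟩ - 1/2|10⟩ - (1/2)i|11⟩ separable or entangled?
Separable

Writing the state as a|00⟩ + b|01⟩ + c|10⟩ + d|11⟩, it is a product state iff ad − bc = 0.
Here (a, b, c, d) = (1/2, (1/2)i, -1/2, -(1/2)i): ad − bc = (1/2)(-(1/2)i) − ((1/2)i)(-1/2) = 0, so the state is separable.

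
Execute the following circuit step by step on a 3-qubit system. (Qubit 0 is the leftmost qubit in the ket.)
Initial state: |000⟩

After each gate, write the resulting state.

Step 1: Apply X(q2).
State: |001⟩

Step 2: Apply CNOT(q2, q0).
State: |101⟩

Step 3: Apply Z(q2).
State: -|101⟩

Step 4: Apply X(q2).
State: -|100⟩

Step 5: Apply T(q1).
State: -|100⟩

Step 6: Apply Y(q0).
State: i|000⟩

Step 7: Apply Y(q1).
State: -|010⟩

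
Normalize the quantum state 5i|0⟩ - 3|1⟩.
0.8575i|0⟩ - 0.5145|1⟩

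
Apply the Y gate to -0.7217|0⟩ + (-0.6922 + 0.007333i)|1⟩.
(0.007333 + 0.6922i)|0⟩ - 0.7217i|1⟩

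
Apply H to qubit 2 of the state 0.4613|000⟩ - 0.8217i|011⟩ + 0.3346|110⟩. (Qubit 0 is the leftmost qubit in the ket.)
0.3262|000⟩ + 0.3262|001⟩ - 0.581i|010⟩ + 0.581i|011⟩ + 0.2366|110⟩ + 0.2366|111⟩

H on qubit 2 mixes each pair of kets that differ only in qubit 2: amplitudes (a, b) of (|…0…⟩, |…1…⟩) become ((a + b)/√2, (a − b)/√2). Kets absent from the input have amplitude 0.
(|000⟩, |001⟩): (a, b) = (0.4613, 0) → (0.3262, 0.3262)
(|010⟩, |011⟩): (a, b) = (0, -0.8217i) → (-0.581i, 0.581i)
(|110⟩, |111⟩): (a, b) = (0.3346, 0) → (0.2366, 0.2366)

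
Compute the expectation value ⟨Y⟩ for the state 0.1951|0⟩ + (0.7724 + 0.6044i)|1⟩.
0.2358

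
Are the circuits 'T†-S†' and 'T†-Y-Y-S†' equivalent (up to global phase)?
Yes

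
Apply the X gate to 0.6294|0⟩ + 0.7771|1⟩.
0.7771|0⟩ + 0.6294|1⟩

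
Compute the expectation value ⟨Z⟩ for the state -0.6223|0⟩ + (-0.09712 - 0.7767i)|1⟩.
-0.2254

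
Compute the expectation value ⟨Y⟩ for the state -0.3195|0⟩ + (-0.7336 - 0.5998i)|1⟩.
0.3833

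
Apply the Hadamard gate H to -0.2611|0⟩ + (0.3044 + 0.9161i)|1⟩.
(0.03062 + 0.6478i)|0⟩ + (-0.3999 - 0.6478i)|1⟩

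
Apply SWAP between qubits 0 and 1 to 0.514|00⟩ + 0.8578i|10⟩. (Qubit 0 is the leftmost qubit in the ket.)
0.514|00⟩ + 0.8578i|01⟩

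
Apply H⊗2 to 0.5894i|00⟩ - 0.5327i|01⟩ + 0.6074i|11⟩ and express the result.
0.3321i|00⟩ + 0.2574i|01⟩ - 0.2754i|10⟩ + 0.8648i|11⟩

H⊗2 gives amp(|y⟩) = (1/2) Σ_x (−1)^(x·y) amp(|x⟩), where x·y is the number of positions in which both x and y have a 1.
|00⟩: (0.5894i - 0.5327i + 0.6074i)/2 = 0.3321i
|01⟩: (0.5894i + 0.5327i - 0.6074i)/2 = 0.2574i
|10⟩: (0.5894i - 0.5327i - 0.6074i)/2 = -0.2754i
|11⟩: (0.5894i + 0.5327i + 0.6074i)/2 = 0.8648i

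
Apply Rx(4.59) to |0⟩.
-0.6625|0⟩ - 0.749i|1⟩

Rx(4.59) = [[cos(θ/2), −i·sin(θ/2)], [−i·sin(θ/2), cos(θ/2)]]; θ = 4.59, cos(θ/2) ≈ -0.662539, sin(θ/2) ≈ 0.749027.
With a = amp(|0⟩) = 1 and b = amp(|1⟩) = 0:
new amp(|0⟩) = (-0.662539)·a + (-0.749027i)·b = -0.6625
new amp(|1⟩) = (-0.749027i)·a + (-0.662539)·b = -0.749i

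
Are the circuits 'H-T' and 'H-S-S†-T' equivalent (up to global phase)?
Yes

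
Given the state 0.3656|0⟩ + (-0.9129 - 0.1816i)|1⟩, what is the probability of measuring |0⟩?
0.1337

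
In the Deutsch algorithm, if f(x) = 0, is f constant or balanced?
Constant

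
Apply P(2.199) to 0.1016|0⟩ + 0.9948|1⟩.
0.1016|0⟩ + (-0.5846 + 0.8049i)|1⟩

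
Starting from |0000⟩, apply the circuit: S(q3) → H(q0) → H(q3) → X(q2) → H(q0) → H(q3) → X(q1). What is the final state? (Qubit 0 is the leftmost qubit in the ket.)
|0110⟩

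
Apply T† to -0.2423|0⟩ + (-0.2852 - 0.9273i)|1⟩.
-0.2423|0⟩ + (-0.8574 - 0.454i)|1⟩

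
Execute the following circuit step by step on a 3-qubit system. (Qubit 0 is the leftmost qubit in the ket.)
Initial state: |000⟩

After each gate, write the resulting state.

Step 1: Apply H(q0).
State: 1/√2|000⟩ + 1/√2|100⟩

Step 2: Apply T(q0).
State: 1/√2|000⟩ + (1/2 + (1/2)i)|100⟩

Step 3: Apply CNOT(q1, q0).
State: 1/√2|000⟩ + (1/2 + (1/2)i)|100⟩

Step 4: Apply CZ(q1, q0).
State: 1/√2|000⟩ + (1/2 + (1/2)i)|100⟩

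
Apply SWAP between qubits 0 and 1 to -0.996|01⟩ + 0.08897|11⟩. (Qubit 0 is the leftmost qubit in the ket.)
-0.996|10⟩ + 0.08897|11⟩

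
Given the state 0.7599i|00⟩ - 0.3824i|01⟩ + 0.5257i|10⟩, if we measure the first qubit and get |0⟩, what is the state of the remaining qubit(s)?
0.8933i|0⟩ - 0.4495i|1⟩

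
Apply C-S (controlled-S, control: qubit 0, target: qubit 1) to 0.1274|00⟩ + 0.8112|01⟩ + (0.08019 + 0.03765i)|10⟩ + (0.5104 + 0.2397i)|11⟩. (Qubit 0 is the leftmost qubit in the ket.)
0.1274|00⟩ + 0.8112|01⟩ + (0.08019 + 0.03765i)|10⟩ + (-0.2397 + 0.5104i)|11⟩

C-S leaves the control-|0⟩ kets |00⟩, |01⟩ unchanged and applies S to qubit 1 on the control-|1⟩ pair (|10⟩, |11⟩).
S = [[1, 0], [0, i]].
With a = amp(|10⟩) = (0.08019 + 0.03765i) and b = amp(|11⟩) = (0.5104 + 0.2397i):
new amp(|10⟩) = (1)·a = (0.08019 + 0.03765i)
new amp(|11⟩) = (i)·b = (-0.2397 + 0.5104i)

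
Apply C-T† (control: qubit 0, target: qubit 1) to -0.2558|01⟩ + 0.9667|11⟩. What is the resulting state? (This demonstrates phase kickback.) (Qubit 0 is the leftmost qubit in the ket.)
-0.2558|01⟩ + (0.6836 - 0.6836i)|11⟩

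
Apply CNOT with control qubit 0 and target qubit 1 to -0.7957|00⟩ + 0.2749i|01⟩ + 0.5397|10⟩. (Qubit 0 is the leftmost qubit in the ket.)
-0.7957|00⟩ + 0.2749i|01⟩ + 0.5397|11⟩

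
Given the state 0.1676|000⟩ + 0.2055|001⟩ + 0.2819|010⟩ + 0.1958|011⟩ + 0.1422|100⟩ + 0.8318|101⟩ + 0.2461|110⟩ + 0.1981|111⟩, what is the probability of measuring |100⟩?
0.02022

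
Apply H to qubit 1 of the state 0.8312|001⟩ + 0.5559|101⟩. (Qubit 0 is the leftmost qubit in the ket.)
0.5877|001⟩ + 0.5877|011⟩ + 0.3931|101⟩ + 0.3931|111⟩

H on qubit 1 mixes each pair of kets that differ only in qubit 1: amplitudes (a, b) of (|…0…⟩, |…1…⟩) become ((a + b)/√2, (a − b)/√2). Kets absent from the input have amplitude 0.
(|001⟩, |011⟩): (a, b) = (0.8312, 0) → (0.5877, 0.5877)
(|101⟩, |111⟩): (a, b) = (0.5559, 0) → (0.3931, 0.3931)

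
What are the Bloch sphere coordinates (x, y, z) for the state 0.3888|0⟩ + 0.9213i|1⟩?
(0, 0.7164, -0.6976)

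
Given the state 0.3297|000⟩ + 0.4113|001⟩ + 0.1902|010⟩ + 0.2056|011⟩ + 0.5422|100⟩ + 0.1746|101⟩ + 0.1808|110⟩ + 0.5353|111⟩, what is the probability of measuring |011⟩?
0.04227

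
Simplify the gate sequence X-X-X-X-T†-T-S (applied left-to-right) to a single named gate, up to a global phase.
S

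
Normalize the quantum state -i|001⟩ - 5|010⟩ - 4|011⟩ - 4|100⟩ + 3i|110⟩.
-0.1222i|001⟩ - 0.6108|010⟩ - 0.4887|011⟩ - 0.4887|100⟩ + 0.3665i|110⟩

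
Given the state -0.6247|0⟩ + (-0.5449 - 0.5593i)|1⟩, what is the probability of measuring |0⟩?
0.3903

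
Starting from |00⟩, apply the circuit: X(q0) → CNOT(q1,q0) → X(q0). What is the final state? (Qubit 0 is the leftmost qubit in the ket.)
|00⟩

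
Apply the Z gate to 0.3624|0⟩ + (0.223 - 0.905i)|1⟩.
0.3624|0⟩ + (-0.223 + 0.905i)|1⟩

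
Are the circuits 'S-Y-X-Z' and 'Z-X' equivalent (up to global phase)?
No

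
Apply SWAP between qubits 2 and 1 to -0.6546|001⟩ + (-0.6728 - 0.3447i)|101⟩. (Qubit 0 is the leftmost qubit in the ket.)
-0.6546|010⟩ + (-0.6728 - 0.3447i)|110⟩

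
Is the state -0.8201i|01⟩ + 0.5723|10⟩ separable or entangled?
Entangled

Writing the state as a|00⟩ + b|01⟩ + c|10⟩ + d|11⟩, it is a product state iff ad − bc = 0.
Here (a, b, c, d) = (0, -0.8201i, 0.5723, 0): ad − bc = (0)(0) − (-0.8201i)(0.5723) = 0.4693i ≠ 0, so the state is entangled.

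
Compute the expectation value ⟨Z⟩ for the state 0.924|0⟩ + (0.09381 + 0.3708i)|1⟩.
0.7075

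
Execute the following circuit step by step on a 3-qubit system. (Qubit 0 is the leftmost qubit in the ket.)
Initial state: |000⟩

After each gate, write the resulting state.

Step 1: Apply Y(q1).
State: i|010⟩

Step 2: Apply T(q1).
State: (-1/√2 + (1/√2)i)|010⟩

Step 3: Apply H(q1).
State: (-1/2 + (1/2)i)|000⟩ + (1/2 - (1/2)i)|010⟩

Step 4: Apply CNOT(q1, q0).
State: (-1/2 + (1/2)i)|000⟩ + (1/2 - (1/2)i)|110⟩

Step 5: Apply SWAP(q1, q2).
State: (-1/2 + (1/2)i)|000⟩ + (1/2 - (1/2)i)|101⟩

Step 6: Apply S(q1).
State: (-1/2 + (1/2)i)|000⟩ + (1/2 - (1/2)i)|101⟩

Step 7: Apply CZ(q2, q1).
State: (-1/2 + (1/2)i)|000⟩ + (1/2 - (1/2)i)|101⟩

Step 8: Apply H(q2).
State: (-1/√8 + (1/√8)i)|000⟩ + (-1/√8 + (1/√8)i)|001⟩ + (1/√8 - (1/√8)i)|100⟩ + (-1/√8 + (1/√8)i)|101⟩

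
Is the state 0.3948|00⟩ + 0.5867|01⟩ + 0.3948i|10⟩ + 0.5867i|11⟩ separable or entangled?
Separable

Writing the state as a|00⟩ + b|01⟩ + c|10⟩ + d|11⟩, it is a product state iff ad − bc = 0.
Here (a, b, c, d) = (0.3948, 0.5867, 0.3948i, 0.5867i): ad − bc = (0.3948)(0.5867i) − (0.5867)(0.3948i) = 0, so the state is separable.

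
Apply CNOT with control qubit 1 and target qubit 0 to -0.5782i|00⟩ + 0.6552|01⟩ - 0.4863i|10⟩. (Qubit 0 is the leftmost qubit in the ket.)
-0.5782i|00⟩ - 0.4863i|10⟩ + 0.6552|11⟩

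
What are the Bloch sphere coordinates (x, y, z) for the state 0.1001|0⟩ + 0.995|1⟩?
(0.1992, 0, -0.98)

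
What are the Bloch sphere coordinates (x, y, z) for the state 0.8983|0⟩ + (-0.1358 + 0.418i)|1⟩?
(-0.244, 0.751, 0.6138)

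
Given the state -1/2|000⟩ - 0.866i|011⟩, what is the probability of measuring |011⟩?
0.75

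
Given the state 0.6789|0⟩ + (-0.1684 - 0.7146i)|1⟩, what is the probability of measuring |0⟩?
0.4609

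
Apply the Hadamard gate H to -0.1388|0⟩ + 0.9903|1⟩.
0.6021|0⟩ - 0.7984|1⟩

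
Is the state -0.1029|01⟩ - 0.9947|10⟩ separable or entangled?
Entangled

Writing the state as a|00⟩ + b|01⟩ + c|10⟩ + d|11⟩, it is a product state iff ad − bc = 0.
Here (a, b, c, d) = (0, -0.1029, -0.9947, 0): ad − bc = (0)(0) − (-0.1029)(-0.9947) = -0.1024 ≠ 0, so the state is entangled.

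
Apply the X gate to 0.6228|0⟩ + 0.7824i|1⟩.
0.7824i|0⟩ + 0.6228|1⟩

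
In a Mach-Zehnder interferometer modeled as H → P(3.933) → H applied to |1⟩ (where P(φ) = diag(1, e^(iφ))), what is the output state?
(0.8514 + 0.3557i)|0⟩ + (0.1486 - 0.3557i)|1⟩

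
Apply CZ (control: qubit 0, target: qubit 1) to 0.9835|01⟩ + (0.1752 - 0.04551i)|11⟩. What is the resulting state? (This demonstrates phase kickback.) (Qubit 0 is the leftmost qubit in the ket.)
0.9835|01⟩ + (-0.1752 + 0.04551i)|11⟩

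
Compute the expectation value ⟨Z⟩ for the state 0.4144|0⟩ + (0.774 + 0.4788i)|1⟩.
-0.6566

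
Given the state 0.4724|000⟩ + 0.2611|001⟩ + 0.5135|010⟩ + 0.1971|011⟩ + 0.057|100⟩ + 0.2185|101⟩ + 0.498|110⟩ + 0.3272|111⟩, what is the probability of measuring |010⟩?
0.2637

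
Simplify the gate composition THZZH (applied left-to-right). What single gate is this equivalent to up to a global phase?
T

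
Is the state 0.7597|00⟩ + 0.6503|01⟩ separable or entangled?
Separable

Writing the state as a|00⟩ + b|01⟩ + c|10⟩ + d|11⟩, it is a product state iff ad − bc = 0.
Here (a, b, c, d) = (0.7597, 0.6503, 0, 0): ad − bc = (0.7597)(0) − (0.6503)(0) = 0, so the state is separable.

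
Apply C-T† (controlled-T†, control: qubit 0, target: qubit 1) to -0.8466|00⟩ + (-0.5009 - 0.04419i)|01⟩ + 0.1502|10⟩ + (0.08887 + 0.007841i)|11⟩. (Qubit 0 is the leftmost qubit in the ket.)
-0.8466|00⟩ + (-0.5009 - 0.04419i)|01⟩ + 0.1502|10⟩ + (0.06839 - 0.0573i)|11⟩

C-T† leaves the control-|0⟩ kets |00⟩, |01⟩ unchanged and applies T† to qubit 1 on the control-|1⟩ pair (|10⟩, |11⟩).
T† = [[1, 0], [0, (1/√2 - (1/√2)i)]].
With a = amp(|10⟩) = 0.1502 and b = amp(|11⟩) = (0.08887 + 0.007841i):
new amp(|10⟩) = (1)·a = 0.1502
new amp(|11⟩) = (1/√2 - (1/√2)i)·b = (0.06839 - 0.0573i)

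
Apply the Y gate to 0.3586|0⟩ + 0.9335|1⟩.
-0.9335i|0⟩ + 0.3586i|1⟩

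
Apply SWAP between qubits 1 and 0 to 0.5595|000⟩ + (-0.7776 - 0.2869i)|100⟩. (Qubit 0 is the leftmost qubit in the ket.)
0.5595|000⟩ + (-0.7776 - 0.2869i)|010⟩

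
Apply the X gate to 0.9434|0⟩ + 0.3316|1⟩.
0.3316|0⟩ + 0.9434|1⟩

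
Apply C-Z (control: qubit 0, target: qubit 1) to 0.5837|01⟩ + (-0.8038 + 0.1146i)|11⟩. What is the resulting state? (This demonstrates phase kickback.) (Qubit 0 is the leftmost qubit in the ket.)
0.5837|01⟩ + (0.8038 - 0.1146i)|11⟩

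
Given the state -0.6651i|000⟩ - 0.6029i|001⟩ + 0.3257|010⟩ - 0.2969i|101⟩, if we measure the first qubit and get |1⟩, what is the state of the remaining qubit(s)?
-i|01⟩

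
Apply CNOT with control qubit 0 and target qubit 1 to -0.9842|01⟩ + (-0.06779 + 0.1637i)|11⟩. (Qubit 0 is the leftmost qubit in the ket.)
-0.9842|01⟩ + (-0.06779 + 0.1637i)|10⟩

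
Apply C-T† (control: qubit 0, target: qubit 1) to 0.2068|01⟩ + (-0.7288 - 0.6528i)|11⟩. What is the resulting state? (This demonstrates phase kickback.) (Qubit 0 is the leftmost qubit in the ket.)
0.2068|01⟩ + (-0.9769 + 0.05374i)|11⟩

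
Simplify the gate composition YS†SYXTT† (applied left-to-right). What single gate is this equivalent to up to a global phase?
X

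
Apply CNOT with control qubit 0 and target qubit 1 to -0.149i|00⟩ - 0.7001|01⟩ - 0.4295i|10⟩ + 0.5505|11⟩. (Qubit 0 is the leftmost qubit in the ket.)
-0.149i|00⟩ - 0.7001|01⟩ + 0.5505|10⟩ - 0.4295i|11⟩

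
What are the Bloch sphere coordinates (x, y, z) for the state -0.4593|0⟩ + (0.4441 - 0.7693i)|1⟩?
(-0.408, 0.7067, -0.5781)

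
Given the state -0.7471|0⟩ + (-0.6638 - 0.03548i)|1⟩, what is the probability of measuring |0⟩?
0.5582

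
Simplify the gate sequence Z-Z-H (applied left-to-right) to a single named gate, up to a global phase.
H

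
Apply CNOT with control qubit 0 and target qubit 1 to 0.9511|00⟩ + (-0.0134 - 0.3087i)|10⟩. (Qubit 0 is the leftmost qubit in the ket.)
0.9511|00⟩ + (-0.0134 - 0.3087i)|11⟩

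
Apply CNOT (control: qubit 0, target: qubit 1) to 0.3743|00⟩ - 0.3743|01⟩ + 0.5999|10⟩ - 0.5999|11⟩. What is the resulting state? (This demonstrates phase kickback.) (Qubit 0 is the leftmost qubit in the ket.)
0.3743|00⟩ - 0.3743|01⟩ - 0.5999|10⟩ + 0.5999|11⟩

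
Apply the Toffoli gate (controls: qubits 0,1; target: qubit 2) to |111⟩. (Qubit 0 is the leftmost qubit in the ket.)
|110⟩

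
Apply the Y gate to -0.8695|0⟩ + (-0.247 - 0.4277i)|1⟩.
(-0.4277 + 0.247i)|0⟩ - 0.8695i|1⟩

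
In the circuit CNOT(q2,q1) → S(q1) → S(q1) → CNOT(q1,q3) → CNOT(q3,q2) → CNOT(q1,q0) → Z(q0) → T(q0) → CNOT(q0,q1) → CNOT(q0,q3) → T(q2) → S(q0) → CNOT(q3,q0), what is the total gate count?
13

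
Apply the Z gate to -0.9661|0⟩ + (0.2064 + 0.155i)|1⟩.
-0.9661|0⟩ + (-0.2064 - 0.155i)|1⟩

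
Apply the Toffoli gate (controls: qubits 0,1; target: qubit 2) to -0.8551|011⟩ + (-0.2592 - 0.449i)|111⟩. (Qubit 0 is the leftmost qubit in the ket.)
-0.8551|011⟩ + (-0.2592 - 0.449i)|110⟩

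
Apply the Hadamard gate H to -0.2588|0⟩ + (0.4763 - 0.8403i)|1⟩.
(0.1538 - 0.5942i)|0⟩ + (-0.5198 + 0.5942i)|1⟩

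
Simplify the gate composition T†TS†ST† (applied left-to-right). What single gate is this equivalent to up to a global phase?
T†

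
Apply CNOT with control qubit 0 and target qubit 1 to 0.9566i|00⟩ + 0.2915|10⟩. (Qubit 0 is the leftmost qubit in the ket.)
0.9566i|00⟩ + 0.2915|11⟩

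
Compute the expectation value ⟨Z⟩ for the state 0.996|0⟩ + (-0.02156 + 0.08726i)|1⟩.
0.9839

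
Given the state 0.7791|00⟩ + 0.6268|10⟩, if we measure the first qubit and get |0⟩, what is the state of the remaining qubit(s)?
|0⟩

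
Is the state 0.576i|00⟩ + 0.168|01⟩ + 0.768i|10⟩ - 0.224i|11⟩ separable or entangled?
Entangled

Writing the state as a|00⟩ + b|01⟩ + c|10⟩ + d|11⟩, it is a product state iff ad − bc = 0.
Here (a, b, c, d) = (0.576i, 0.168, 0.768i, -0.224i): ad − bc = (0.576i)(-0.224i) − (0.168)(0.768i) = (0.129 - 0.129i) ≠ 0, so the state is entangled.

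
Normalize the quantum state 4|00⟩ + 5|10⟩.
0.6247|00⟩ + 0.7809|10⟩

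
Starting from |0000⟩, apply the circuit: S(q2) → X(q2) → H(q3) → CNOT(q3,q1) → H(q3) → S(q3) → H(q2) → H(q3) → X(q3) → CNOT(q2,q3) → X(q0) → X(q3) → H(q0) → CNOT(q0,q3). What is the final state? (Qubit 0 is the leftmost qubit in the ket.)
(0.1768 + 0.1768i)|0000⟩ + (0.1768 - 0.1768i)|0001⟩ + (-0.1768 + 0.1768i)|0010⟩ + (-0.1768 - 0.1768i)|0011⟩ + (0.1768 - 0.1768i)|0100⟩ + (0.1768 + 0.1768i)|0101⟩ + (-0.1768 - 0.1768i)|0110⟩ + (-0.1768 + 0.1768i)|0111⟩ + (-0.1768 + 0.1768i)|1000⟩ + (-0.1768 - 0.1768i)|1001⟩ + (0.1768 + 0.1768i)|1010⟩ + (0.1768 - 0.1768i)|1011⟩ + (-0.1768 - 0.1768i)|1100⟩ + (-0.1768 + 0.1768i)|1101⟩ + (0.1768 - 0.1768i)|1110⟩ + (0.1768 + 0.1768i)|1111⟩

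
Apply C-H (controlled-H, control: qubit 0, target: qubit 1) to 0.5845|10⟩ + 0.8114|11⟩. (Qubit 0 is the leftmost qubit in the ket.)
0.9871|10⟩ - 0.1604|11⟩

C-H leaves the control-|0⟩ kets |00⟩, |01⟩ unchanged and applies H to qubit 1 on the control-|1⟩ pair (|10⟩, |11⟩).
H = [[1/√2, 1/√2], [1/√2, -1/√2]].
With a = amp(|10⟩) = 0.5845 and b = amp(|11⟩) = 0.8114:
new amp(|10⟩) = (1/√2)·a + (1/√2)·b = 0.9871
new amp(|11⟩) = (1/√2)·a + (-1/√2)·b = -0.1604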